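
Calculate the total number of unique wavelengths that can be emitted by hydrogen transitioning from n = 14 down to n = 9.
15

The electron can occupy levels n = 9, 10, ..., 14 during de-excitation — that is m = 14 - 9 + 1 = 6 distinct levels.

The number of distinct spectral lines equals the number of ways to choose 2 of these m levels (each pair gives one possible emission transition):

Number of lines = m(m-1)/2 = 6×5/2 = 15

These correspond to all possible transitions between the 6 levels:
14 → 13, 14 → 12, 14 → 11, 14 → 10, 14 → 9, 13 → 12, 13 → 11, 13 → 10...

Each transition produces a photon with a unique energy (and thus wavelength). This count does not depend on Z.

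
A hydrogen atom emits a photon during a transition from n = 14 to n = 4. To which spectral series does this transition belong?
Brackett series

The spectral series in hydrogen are named based on the final (lower) energy level:
- Lyman series: n_final = 1 (ultraviolet)
- Balmer series: n_final = 2 (visible/near-UV)
- Paschen series: n_final = 3 (infrared)
- Brackett series: n_final = 4 (infrared)
- Pfund series: n_final = 5 (far infrared)

Since this transition ends at n = 4, it belongs to the Brackett series.

For reference, this 14 → 4 line has photon energy
ΔE = 13.6057 eV × (1/4² - 1/14²) = 0.78093941 eV,
corresponding to wavelength λ = hc/ΔE = 1239.84 eV·nm / 0.78093941 eV = 1587.63 nm in the infrared region.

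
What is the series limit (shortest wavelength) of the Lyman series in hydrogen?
91.1265 nm

The series limit corresponds to the transition from n = ∞ to n = 1.
This is the highest energy (shortest wavelength) transition in the Lyman series.

E_∞ = 0 eV
E_1 = -13.6057 / 1² = -13.605700 eV

Energy at series limit:
ΔE = E_∞ - E_1 = 0 - (-13.605700) = 13.605700 eV
λ = hc/E = 1239.84 eV·nm / 13.605700 eV = 91.1265 nm

This energy equals the ionization energy from the n = 1 state of hydrogen.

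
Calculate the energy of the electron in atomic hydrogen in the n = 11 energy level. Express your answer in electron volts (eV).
-0.112444 eV

The energy levels of a hydrogen-like atom are given by:
E_n = -13.6057 eV / n²

For n = 11:
E_11 = -13.6057 eV / 11²
E_11 = -13.6057 eV / 121
E_11 = -0.112444 eV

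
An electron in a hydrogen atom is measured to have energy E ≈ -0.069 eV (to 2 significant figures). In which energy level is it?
n = 14

The exact energy levels follow E_n = -13.6057 eV / n².

The measured value (-0.069 eV) is reported to only 2 significant figures, so we must test candidate n values and see which one matches to that precision.

Candidate energies:
  n = 12:  E = -13.6057/12² = -0.094484 eV
  n = 13:  E = -13.6057/13² = -0.080507 eV
  n = 14:  E = -13.6057/14² = -0.069417 eV  ← matches
  n = 15:  E = -13.6057/15² = -0.060470 eV
  n = 16:  E = -13.6057/16² = -0.053147 eV

Checking against the measurement of -0.069 eV (2 sig figs), only n = 14 agrees:
E_14 = -0.069417 eV, which rounds to -0.069 eV ✓

Therefore n = 14.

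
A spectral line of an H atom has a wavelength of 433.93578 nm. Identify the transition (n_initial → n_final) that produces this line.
n = 5 → n = 2

First, find the photon energy from the wavelength (hc = 1239.84 eV·nm):
E = hc/λ = 1239.84 eV·nm / 433.93578 nm = 2.8571970 eV

The energy levels of hydrogen satisfy E_n = -13.6057 / n² eV, so an emission n_i → n_f releases
ΔE = 13.6057 × (1/n_f² − 1/n_i²) eV.

Setting ΔE equal to the photon energy:
1/n_f² − 1/n_i² = 2.8571970 / 13.6057 = 0.21000000

Since 1/n_i² must be positive, we need 1/n_f² > 0.21000000, i.e. n_f ≤ 2. For each allowed n_f, solve n_i = (1/n_f² − 0.21000000)^(−1/2) and check whether it is a whole number:
  n_f = 1: 1/n_i² = 1.00000000 − 0.21000000 = 0.79000000 → n_i = 1.125  (not an integer) ✗
  n_f = 2: 1/n_i² = 0.25000000 − 0.21000000 = 0.04000000 → n_i = 5.000  → integer, n_i = 5 ✓

Only n_f = 2 gives an integer upper level, n_i = 5.

The transition is from n = 5 to n = 2 (emission).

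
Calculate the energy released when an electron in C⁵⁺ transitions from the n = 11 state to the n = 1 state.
485.76 eV

The energy levels are E_n = -13.6057 Z² eV / n².

Energy at n = 11: E_11 = -13.6057 × 6² / 11² = -4.04798 eV
Energy at n = 1: E_1 = -13.6057 × 6² / 1² = -489.80520 eV

For emission (electron falling to lower state), the photon energy is:
E_photon = E_11 - E_1 = |-4.04798 - (-489.80520)|
E_photon = 485.76 eV

This energy is carried away by the emitted photon.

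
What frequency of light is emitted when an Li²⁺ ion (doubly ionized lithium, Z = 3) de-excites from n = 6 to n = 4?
1.03e+15 Hz

First, find the transition energy:
E_6 = -13.6057 × 3² / 6² = -3.40143 eV
E_4 = -13.6057 × 3² / 4² = -7.65321 eV
|ΔE| = |E_4 - E_6| = 4.25178 eV

Convert to Joules: E = 4.25178 eV × (1.602177 × 10⁻¹⁹ J/eV) = 6.8121e-19 J

Using E = hf:
f = E/h = 6.8121e-19 J / (6.62607 × 10⁻³⁴ J·s)
f = 1.03e+15 Hz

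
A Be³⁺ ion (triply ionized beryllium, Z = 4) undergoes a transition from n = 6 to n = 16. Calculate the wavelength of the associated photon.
238.58578 nm

First, find the transition energy using E_n = -13.6057 Z² / n² eV:
E_6 = -13.6057 × 4² / 6² = -6.046977778 eV
E_16 = -13.6057 × 4² / 16² = -0.850356250 eV

Photon energy: |ΔE| = |E_16 - E_6| = 5.196621528 eV

Convert to wavelength using E = hc/λ with hc = 1239.84 eV·nm:
λ = hc/E = 1239.84 eV·nm / 5.196621528 eV
λ = 238.58578 nm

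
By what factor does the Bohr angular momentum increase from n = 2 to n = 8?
4.00000

In the Bohr model, L_n = nℏ, so the ratio is purely the ratio of quantum numbers:

L_8/L_2 = 8ℏ / 2ℏ = 8/2 = 4.00000

The angular momentum scales linearly with n.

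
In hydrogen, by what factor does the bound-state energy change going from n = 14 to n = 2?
49.000

Using E_n = -13.6057 Z² / n² eV with Z = 1:

E_2 = -13.6057 / 2² = -13.6057 / 4 = -3.401425000 eV
E_14 = -13.6057 / 14² = -13.6057 / 196 = -0.069416837 eV

The ratio is:
E_2/E_14 = (-3.401425000) / (-0.069416837)
E_2/E_14 = (-13.6057/4) / (-13.6057/196)
E_2/E_14 = 196/4
E_2/E_14 = 49.000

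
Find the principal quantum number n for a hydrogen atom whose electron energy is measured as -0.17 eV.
n = 9

The exact energy levels follow E_n = -13.6057 eV / n².

The measured value (-0.17 eV) is reported to only 2 significant figures, so we must test candidate n values and see which one matches to that precision.

Candidate energies:
  n = 7:  E = -13.6057/7² = -0.27767 eV
  n = 8:  E = -13.6057/8² = -0.21259 eV
  n = 9:  E = -13.6057/9² = -0.16797 eV  ← matches
  n = 10:  E = -13.6057/10² = -0.13606 eV
  n = 11:  E = -13.6057/11² = -0.11244 eV

Checking against the measurement of -0.17 eV (2 sig figs), only n = 9 agrees:
E_9 = -0.16797 eV, which rounds to -0.17 eV ✓

Therefore n = 9.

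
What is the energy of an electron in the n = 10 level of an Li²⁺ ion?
-1.22 eV

For hydrogen-like ions, the energy levels scale with Z²:
E_n = -13.6057 Z² / n² eV

For Li²⁺ (Z = 3) at n = 10:
E_10 = -13.6057 × 3² / 10²
E_10 = -13.6057 × 9 / 100
E_10 = -122.4513 / 100
E_10 = -1.22 eV

The energy is 9 times more negative than hydrogen at the same n due to the stronger nuclear charge.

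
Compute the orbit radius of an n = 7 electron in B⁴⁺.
0.5186 nm (or 5.1859 Å)

The Bohr radius formula is:
r_n = n² a₀ / Z

where a₀ = 0.0529177 nm is the Bohr radius.

For B⁴⁺ (Z = 5) at n = 7:
r_7 = 7² × 0.0529177 nm / 5
r_7 = 49 × 0.0529177 nm / 5
r_7 = 2.59297 nm / 5
r_7 = 0.5186 nm

The electron orbits at approximately 0.5186 nm from the nucleus.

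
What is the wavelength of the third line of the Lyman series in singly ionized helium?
24.3004 nm

The lines of a series are numbered from the longest wavelength (smallest ΔE) outward; the third line is the transition from n = n_f + 3 to n_f.
The Lyman series has all transitions ending at n_f = 1.

For He⁺ (Z = 2), the third line (γ-line) is the jump from n = 4 to n = 1:
E_4 = -13.6057 × 2² / 4² = -3.401425 eV
E_1 = -13.6057 × 2² / 1² = -54.422800 eV
ΔE = E_4 - E_1 = 51.021375 eV

λ = hc/E = 1239.84 eV·nm / 51.021375 eV
λ = 24.3004 nm

This is the γ-line of the Lyman series in He⁺.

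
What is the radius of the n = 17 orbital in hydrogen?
15.293221 nm (or 152.932214 Å)

The Bohr radius formula is:
r_n = n² a₀ / Z

where a₀ = 0.052917721 nm is the Bohr radius.

For H (Z = 1) at n = 17:
r_17 = 17² × 0.052917721 nm / 1
r_17 = 289 × 0.052917721 nm / 1
r_17 = 15.2932214 nm / 1
r_17 = 15.293221 nm

The electron orbits at approximately 15.293221 nm from the nucleus.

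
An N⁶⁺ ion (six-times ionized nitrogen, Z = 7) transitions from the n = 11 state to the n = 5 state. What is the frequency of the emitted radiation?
5.11584e+15 Hz

First, find the transition energy:
E_11 = -13.6057 × 7² / 11² = -5.5097463 eV
E_5 = -13.6057 × 7² / 5² = -26.6671720 eV
|ΔE| = |E_5 - E_11| = 21.1574257 eV

Convert to Joules: E = 21.1574257 eV × (1.602177 × 10⁻¹⁹ J/eV) = 3.3897941e-18 J

Using E = hf:
f = E/h = 3.3897941e-18 J / (6.62607 × 10⁻³⁴ J·s)
f = 5.11584e+15 Hz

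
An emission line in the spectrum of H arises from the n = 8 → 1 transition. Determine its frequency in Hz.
3.238e+15 Hz

First, find the transition energy:
E_8 = -13.6057 / 8² = -0.21259 eV
E_1 = -13.6057 / 1² = -13.60570 eV
|ΔE| = |E_1 - E_8| = 13.39311 eV

Convert to Joules: E = 13.39311 eV × (1.602177 × 10⁻¹⁹ J/eV) = 2.14581e-18 J

Using E = hf:
f = E/h = 2.14581e-18 J / (6.62607 × 10⁻³⁴ J·s)
f = 3.238e+15 Hz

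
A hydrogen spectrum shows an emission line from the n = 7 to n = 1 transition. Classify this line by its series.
Lyman series

The spectral series in hydrogen are named based on the final (lower) energy level:
- Lyman series: n_final = 1 (ultraviolet)
- Balmer series: n_final = 2 (visible/near-UV)
- Paschen series: n_final = 3 (infrared)
- Brackett series: n_final = 4 (infrared)
- Pfund series: n_final = 5 (far infrared)

Since this transition ends at n = 1, it belongs to the Lyman series.

For reference, this 7 → 1 line has photon energy
ΔE = 13.6057 eV × (1/1² - 1/7²) = 13.32803 eV,
corresponding to wavelength λ = hc/ΔE = 1239.84 eV·nm / 13.32803 eV = 93.025 nm in the ultraviolet region.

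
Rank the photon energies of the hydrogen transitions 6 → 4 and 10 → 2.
10 → 2

Calculate the energy for each transition:

Transition 6 → 4:
ΔE₁ = |E_4 - E_6| = |-13.6057/4² - (-13.6057/6²)|
ΔE₁ = |-0.85035625 - (-0.37793611)| = 0.47242 eV

Transition 10 → 2:
ΔE₂ = |E_2 - E_10| = |-13.6057/2² - (-13.6057/10²)|
ΔE₂ = |-3.40142500 - (-0.13605700)| = 3.26537 eV

Since 3.26537 eV > 0.47242 eV, the transition 10 → 2 emits the more energetic photon.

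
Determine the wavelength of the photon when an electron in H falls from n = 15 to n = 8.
8150.44590 nm

First, find the transition energy using E_n = -13.6057 / n² eV:
E_15 = -13.6057 / 15² = -0.06046977778 eV
E_8 = -13.6057 / 8² = -0.21258906250 eV

Photon energy: |ΔE| = |E_8 - E_15| = 0.15211928472 eV

Convert to wavelength using E = hc/λ with hc = 1239.84 eV·nm:
λ = hc/E = 1239.84 eV·nm / 0.15211928472 eV
λ = 8150.44590 nm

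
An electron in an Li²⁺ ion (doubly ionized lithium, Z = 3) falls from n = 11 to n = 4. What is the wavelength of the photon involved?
186.689 nm

First, find the transition energy using E_n = -13.6057 Z² / n² eV:
E_11 = -13.6057 × 3² / 11² = -1.0119942 eV
E_4 = -13.6057 × 3² / 4² = -7.6532063 eV

Photon energy: |ΔE| = |E_4 - E_11| = 6.6412121 eV

Convert to wavelength using E = hc/λ with hc = 1239.84 eV·nm:
λ = hc/E = 1239.84 eV·nm / 6.6412121 eV
λ = 186.689 nm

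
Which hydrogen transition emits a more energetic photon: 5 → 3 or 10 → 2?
10 → 2

Calculate the energy for each transition:

Transition 5 → 3:
ΔE₁ = |E_3 - E_5| = |-13.6057/3² - (-13.6057/5²)|
ΔE₁ = |-1.511744444 - (-0.544228000)| = 0.967516 eV

Transition 10 → 2:
ΔE₂ = |E_2 - E_10| = |-13.6057/2² - (-13.6057/10²)|
ΔE₂ = |-3.401425000 - (-0.136057000)| = 3.265368 eV

Since 3.265368 eV > 0.967516 eV, the transition 10 → 2 emits the more energetic photon.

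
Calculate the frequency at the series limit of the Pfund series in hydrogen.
1.3159e+14 Hz

The series limit corresponds to the transition from n = ∞ to n = 5.
This is the highest energy (shortest wavelength) transition in the Pfund series.

E_∞ = 0 eV
E_5 = -13.6057 / 5² = -0.54422800 eV

Energy at series limit:
ΔE = E_∞ - E_5 = 0 - (-0.54422800) = 0.54422800 eV
E = 0.54422800 eV × (1.602177 × 10⁻¹⁹ J/eV) = 8.719496e-20 J
f = E/h = 8.719496e-20 J / (6.62607 × 10⁻³⁴ J·s) = 1.3159e+14 Hz

This energy equals the ionization energy from the n = 5 state of hydrogen.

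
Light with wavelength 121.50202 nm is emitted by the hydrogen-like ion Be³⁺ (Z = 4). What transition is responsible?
n = 8 → n = 4

First, find the photon energy from the wavelength (hc = 1239.84 eV·nm):
E = hc/λ = 1239.84 eV·nm / 121.50202 nm = 10.204275 eV

The energy levels of Be³⁺ satisfy E_n = -13.6057 × 4² / n² eV, so an emission n_i → n_f releases
ΔE = 13.6057 × 4² × (1/n_f² − 1/n_i²) eV.

Setting ΔE equal to the photon energy:
1/n_f² − 1/n_i² = 10.204275 / (13.6057 × 4²) = 0.046875000

Since 1/n_i² must be positive, we need 1/n_f² > 0.046875000, i.e. n_f ≤ 4. For each allowed n_f, solve n_i = (1/n_f² − 0.046875000)^(−1/2) and check whether it is a whole number:
  n_f = 1: 1/n_i² = 1.000000000 − 0.046875000 = 0.953125000 → n_i = 1.024  (not an integer) ✗
  n_f = 2: 1/n_i² = 0.250000000 − 0.046875000 = 0.203125000 → n_i = 2.219  (not an integer) ✗
  n_f = 3: 1/n_i² = 0.111111111 − 0.046875000 = 0.064236111 → n_i = 3.946  (not an integer) ✗
  n_f = 4: 1/n_i² = 0.062500000 − 0.046875000 = 0.015625000 → n_i = 8.000  → integer, n_i = 8 ✓

Only n_f = 4 gives an integer upper level, n_i = 8.

The transition is from n = 8 to n = 4 (emission).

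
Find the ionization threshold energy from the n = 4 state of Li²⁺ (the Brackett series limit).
7.6532 eV

The series limit corresponds to the transition from n = ∞ to n = 4.
This is the highest energy (shortest wavelength) transition in the Brackett series.

E_∞ = 0 eV
E_4 = -13.6057 × 3² / 4² = -7.6532 eV

Energy at series limit:
ΔE = E_∞ - E_4 = 0 - (-7.6532) = 7.6532 eV

This energy equals the ionization energy from the n = 4 state of Li²⁺.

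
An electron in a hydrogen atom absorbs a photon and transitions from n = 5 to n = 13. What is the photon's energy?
0.46 eV

The energy levels of a hydrogen-like atom are E_n = -13.6057 eV / n².

Energy at n = 5: E_5 = -13.6057 / 5² = -0.54423 eV
Energy at n = 13: E_13 = -13.6057 / 13² = -0.08051 eV

The excitation energy is the difference:
ΔE = E_13 - E_5
ΔE = -0.08051 - (-0.54423)
ΔE = 0.46 eV

Since this is positive, energy must be absorbed (photon absorption).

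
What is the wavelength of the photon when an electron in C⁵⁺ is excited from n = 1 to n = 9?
2.5629 nm

First, find the transition energy using E_n = -13.6057 Z² / n² eV:
E_1 = -13.6057 × 6² / 1² = -489.805200 eV
E_9 = -13.6057 × 6² / 9² = -6.046978 eV

Photon energy: |ΔE| = |E_9 - E_1| = 483.758222 eV

Convert to wavelength using E = hc/λ with hc = 1239.84 eV·nm:
λ = hc/E = 1239.84 eV·nm / 483.758222 eV
λ = 2.5629 nm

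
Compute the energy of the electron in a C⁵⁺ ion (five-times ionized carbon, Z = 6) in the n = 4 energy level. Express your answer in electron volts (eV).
-30.613 eV

The energy levels of a hydrogen-like atom are given by:
E_n = -13.6057 Z² / n² eV  (with Z = 6 for C⁵⁺)

For n = 4:
E_4 = -13.6057 × 6² / 4²
E_4 = -13.6057 × 36 / 16
E_4 = -30.613 eV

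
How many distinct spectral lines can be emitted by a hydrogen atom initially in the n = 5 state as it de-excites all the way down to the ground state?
10

The electron can occupy levels n = 1, 2, ..., 5 during de-excitation — that is m = 5 - 1 + 1 = 5 distinct levels.

The number of distinct spectral lines equals the number of ways to choose 2 of these m levels (each pair gives one possible emission transition):

Number of lines = m(m-1)/2 = 5×4/2 = 10

These correspond to all possible transitions between the 5 levels:
5 → 4, 5 → 3, 5 → 2, 5 → 1, 4 → 3, 4 → 2, 4 → 1, 3 → 2...

Each transition produces a photon with a unique energy (and thus wavelength). This count does not depend on Z.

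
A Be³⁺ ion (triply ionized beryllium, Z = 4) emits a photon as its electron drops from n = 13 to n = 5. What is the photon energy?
7.41953 eV

The energy levels are E_n = -13.6057 Z² eV / n².

Energy at n = 13: E_13 = -13.6057 × 4² / 13² = -1.28811361 eV
Energy at n = 5: E_5 = -13.6057 × 4² / 5² = -8.70764800 eV

For emission (electron falling to lower state), the photon energy is:
E_photon = E_13 - E_5 = |-1.28811361 - (-8.70764800)|
E_photon = 7.41953 eV

This energy is carried away by the emitted photon.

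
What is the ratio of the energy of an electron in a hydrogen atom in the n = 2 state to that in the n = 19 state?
90.25000

Using E_n = -13.6057 Z² / n² eV with Z = 1:

E_2 = -13.6057 / 2² = -13.6057 / 4 = -3.40142500000 eV
E_19 = -13.6057 / 19² = -13.6057 / 361 = -0.03768891967 eV

The ratio is:
E_2/E_19 = (-3.40142500000) / (-0.03768891967)
E_2/E_19 = (-13.6057/4) / (-13.6057/361)
E_2/E_19 = 361/4
E_2/E_19 = 90.25000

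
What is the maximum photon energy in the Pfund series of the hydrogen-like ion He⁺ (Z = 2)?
2.177 eV

The series limit corresponds to the transition from n = ∞ to n = 5.
This is the highest energy (shortest wavelength) transition in the Pfund series.

E_∞ = 0 eV
E_5 = -13.6057 × 2² / 5² = -2.177 eV

Energy at series limit:
ΔE = E_∞ - E_5 = 0 - (-2.177) = 2.177 eV

This energy equals the ionization energy from the n = 5 state of He⁺.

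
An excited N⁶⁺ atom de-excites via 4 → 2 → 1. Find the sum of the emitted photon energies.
625.011844 eV

The energy levels of N⁶⁺ are E_n = -13.6057 × 7² / n² eV.

First transition (4 → 2):
ΔE₁ = |E_2 - E_4|
ΔE₁ = |-166.669825000000 - (-41.667456250000)| = 125.002368750 eV

Second transition (2 → 1):
ΔE₂ = |E_1 - E_2|
ΔE₂ = |-666.679300000000 - (-166.669825000000)| = 500.009475000 eV

Total energy released:
E_total = ΔE₁ + ΔE₂ = 125.002368750 + 500.009475000 = 625.011844 eV

Note: This equals the direct transition 4 → 1: 625.011844 eV ✓
Energy is conserved regardless of the path taken.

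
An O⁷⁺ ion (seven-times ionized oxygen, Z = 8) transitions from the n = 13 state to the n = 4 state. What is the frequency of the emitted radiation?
1.191e+16 Hz

First, find the transition energy:
E_13 = -13.6057 × 8² / 13² = -5.15245 eV
E_4 = -13.6057 × 8² / 4² = -54.42280 eV
|ΔE| = |E_4 - E_13| = 49.27035 eV

Convert to Joules: E = 49.27035 eV × (1.602177 × 10⁻¹⁹ J/eV) = 7.89398e-18 J

Using E = hf:
f = E/h = 7.89398e-18 J / (6.62607 × 10⁻³⁴ J·s)
f = 1.191e+16 Hz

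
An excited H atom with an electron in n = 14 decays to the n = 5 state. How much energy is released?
0.47 eV

The energy levels are E_n = -13.6057 eV / n².

Energy at n = 14: E_14 = -13.6057 / 14² = -0.06942 eV
Energy at n = 5: E_5 = -13.6057 / 5² = -0.54423 eV

For emission (electron falling to lower state), the photon energy is:
E_photon = E_14 - E_5 = |-0.06942 - (-0.54423)|
E_photon = 0.47 eV

This energy is carried away by the emitted photon.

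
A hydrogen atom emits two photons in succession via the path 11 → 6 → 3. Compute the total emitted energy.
1.3993 eV

The energy levels of hydrogen are E_n = -13.6057 / n² eV.

First transition (11 → 6):
ΔE₁ = |E_6 - E_11|
ΔE₁ = |-0.3779361111 - (-0.1124438017)| = 0.2654923 eV

Second transition (6 → 3):
ΔE₂ = |E_3 - E_6|
ΔE₂ = |-1.5117444444 - (-0.3779361111)| = 1.1338083 eV

Total energy released:
E_total = ΔE₁ + ΔE₂ = 0.2654923 + 1.1338083 = 1.3993 eV

Note: This equals the direct transition 11 → 3: 1.3993 eV ✓
Energy is conserved regardless of the path taken.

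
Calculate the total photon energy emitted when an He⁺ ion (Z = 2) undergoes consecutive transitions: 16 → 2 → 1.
54.210 eV

The energy levels of He⁺ are E_n = -13.6057 × 2² / n² eV.

First transition (16 → 2):
ΔE₁ = |E_2 - E_16|
ΔE₁ = |-13.605700000 - (-0.212589063)| = 13.393111 eV

Second transition (2 → 1):
ΔE₂ = |E_1 - E_2|
ΔE₂ = |-54.422800000 - (-13.605700000)| = 40.817100 eV

Total energy released:
E_total = ΔE₁ + ΔE₂ = 13.393111 + 40.817100 = 54.210 eV

Note: This equals the direct transition 16 → 1: 54.210 eV ✓
Energy is conserved regardless of the path taken.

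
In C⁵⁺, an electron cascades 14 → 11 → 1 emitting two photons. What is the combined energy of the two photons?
487.306194 eV

The energy levels of C⁵⁺ are E_n = -13.6057 × 6² / n² eV.

First transition (14 → 11):
ΔE₁ = |E_11 - E_14|
ΔE₁ = |-4.047976859504 - (-2.499006122449)| = 1.548970737 eV

Second transition (11 → 1):
ΔE₂ = |E_1 - E_11|
ΔE₂ = |-489.805200000000 - (-4.047976859504)| = 485.757223140 eV

Total energy released:
E_total = ΔE₁ + ΔE₂ = 1.548970737 + 485.757223140 = 487.306194 eV

Note: This equals the direct transition 14 → 1: 487.306194 eV ✓
Energy is conserved regardless of the path taken.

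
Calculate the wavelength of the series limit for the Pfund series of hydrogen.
2278.16283 nm

The series limit corresponds to the transition from n = ∞ to n = 5.
This is the highest energy (shortest wavelength) transition in the Pfund series.

E_∞ = 0 eV
E_5 = -13.6057 / 5² = -0.54422800000 eV

Energy at series limit:
ΔE = E_∞ - E_5 = 0 - (-0.54422800000) = 0.54422800000 eV
λ = hc/E = 1239.84 eV·nm / 0.54422800000 eV = 2278.16283 nm

This energy equals the ionization energy from the n = 5 state of hydrogen.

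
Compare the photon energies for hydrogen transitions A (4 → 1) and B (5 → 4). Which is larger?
4 → 1

Calculate the energy for each transition:

Transition 4 → 1:
ΔE₁ = |E_1 - E_4| = |-13.6057/1² - (-13.6057/4²)|
ΔE₁ = |-13.60570000 - (-0.85035625)| = 12.75534 eV

Transition 5 → 4:
ΔE₂ = |E_4 - E_5| = |-13.6057/4² - (-13.6057/5²)|
ΔE₂ = |-0.85035625 - (-0.54422800)| = 0.30613 eV

Since 12.75534 eV > 0.30613 eV, the transition 4 → 1 emits the more energetic photon.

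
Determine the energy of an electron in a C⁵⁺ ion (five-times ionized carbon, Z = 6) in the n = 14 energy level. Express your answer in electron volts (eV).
-2.499 eV

The energy levels of a hydrogen-like atom are given by:
E_n = -13.6057 Z² / n² eV  (with Z = 6 for C⁵⁺)

For n = 14:
E_14 = -13.6057 × 6² / 14²
E_14 = -13.6057 × 36 / 196
E_14 = -2.499 eV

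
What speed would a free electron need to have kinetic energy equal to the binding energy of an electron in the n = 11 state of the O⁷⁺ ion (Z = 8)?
1.59105e+06 m/s (or 0.5307% of c)

The binding energy at n = 11 for O⁷⁺ is:
E_11 = -13.6057 × 8²/11² = -7.19640331 eV
|E_11| = 7.19640331 eV

Convert to Joules:
KE = 7.19640331 eV × (1.602177 × 10⁻¹⁹ J/eV) = 1.1529912e-18 J

Using KE = ½mv²:
v = √(2·KE/m_e)
v = √(2 × 1.1529912e-18 J / 9.10938 × 10⁻³¹ kg)
v = 1.59105e+06 m/s

This is approximately 0.5307% the speed of light.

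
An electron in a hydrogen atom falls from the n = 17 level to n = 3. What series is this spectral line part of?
Paschen series

The spectral series in hydrogen are named based on the final (lower) energy level:
- Lyman series: n_final = 1 (ultraviolet)
- Balmer series: n_final = 2 (visible/near-UV)
- Paschen series: n_final = 3 (infrared)
- Brackett series: n_final = 4 (infrared)
- Pfund series: n_final = 5 (far infrared)

Since this transition ends at n = 3, it belongs to the Paschen series.

For reference, this 17 → 3 line has photon energy
ΔE = 13.6057 eV × (1/3² - 1/17²) = 1.4646659 eV,
corresponding to wavelength λ = hc/ΔE = 1239.84 eV·nm / 1.4646659 eV = 846.500 nm in the infrared region.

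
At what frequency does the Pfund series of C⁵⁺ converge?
4.74e+15 Hz

The series limit corresponds to the transition from n = ∞ to n = 5.
This is the highest energy (shortest wavelength) transition in the Pfund series.

E_∞ = 0 eV
E_5 = -13.6057 × 6² / 5² = -19.59221 eV

Energy at series limit:
ΔE = E_∞ - E_5 = 0 - (-19.59221) = 19.59221 eV
E = 19.59221 eV × (1.602177 × 10⁻¹⁹ J/eV) = 3.1390e-18 J
f = E/h = 3.1390e-18 J / (6.62607 × 10⁻³⁴ J·s) = 4.74e+15 Hz

This energy equals the ionization energy from the n = 5 state of C⁵⁺.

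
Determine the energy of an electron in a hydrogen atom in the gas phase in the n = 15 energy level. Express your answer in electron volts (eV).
-0.060470 eV

The energy levels of a hydrogen-like atom are given by:
E_n = -13.6057 eV / n²

For n = 15:
E_15 = -13.6057 eV / 15²
E_15 = -13.6057 eV / 225
E_15 = -0.060470 eV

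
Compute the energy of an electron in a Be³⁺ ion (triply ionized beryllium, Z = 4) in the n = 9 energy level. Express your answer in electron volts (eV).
-2.69 eV

The energy levels of a hydrogen-like atom are given by:
E_n = -13.6057 Z² / n² eV  (with Z = 4 for Be³⁺)

For n = 9:
E_9 = -13.6057 × 4² / 9²
E_9 = -13.6057 × 16 / 81
E_9 = -2.69 eV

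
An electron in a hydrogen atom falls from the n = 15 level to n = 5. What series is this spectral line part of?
Pfund series

The spectral series in hydrogen are named based on the final (lower) energy level:
- Lyman series: n_final = 1 (ultraviolet)
- Balmer series: n_final = 2 (visible/near-UV)
- Paschen series: n_final = 3 (infrared)
- Brackett series: n_final = 4 (infrared)
- Pfund series: n_final = 5 (far infrared)

Since this transition ends at n = 5, it belongs to the Pfund series.

For reference, this 15 → 5 line has photon energy
ΔE = 13.6057 eV × (1/5² - 1/15²) = 0.4837582222 eV,
corresponding to wavelength λ = hc/ΔE = 1239.84 eV·nm / 0.4837582222 eV = 2562.9332 nm in the far infrared region.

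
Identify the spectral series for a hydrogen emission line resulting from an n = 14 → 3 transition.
Paschen series

The spectral series in hydrogen are named based on the final (lower) energy level:
- Lyman series: n_final = 1 (ultraviolet)
- Balmer series: n_final = 2 (visible/near-UV)
- Paschen series: n_final = 3 (infrared)
- Brackett series: n_final = 4 (infrared)
- Pfund series: n_final = 5 (far infrared)

Since this transition ends at n = 3, it belongs to the Paschen series.

For reference, this 14 → 3 line has photon energy
ΔE = 13.6057 eV × (1/3² - 1/14²) = 1.4423276077 eV,
corresponding to wavelength λ = hc/ΔE = 1239.84 eV·nm / 1.4423276077 eV = 859.610530 nm in the infrared region.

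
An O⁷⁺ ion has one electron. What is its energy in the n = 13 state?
-5.15245 eV

For hydrogen-like ions, the energy levels scale with Z²:
E_n = -13.6057 Z² / n² eV

For O⁷⁺ (Z = 8) at n = 13:
E_13 = -13.6057 × 8² / 13²
E_13 = -13.6057 × 64 / 169
E_13 = -870.7648 / 169
E_13 = -5.15245 eV

The energy is 64 times more negative than hydrogen at the same n due to the stronger nuclear charge.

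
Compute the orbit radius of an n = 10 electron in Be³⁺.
1.322943 nm (or 13.229430 Å)

The Bohr radius formula is:
r_n = n² a₀ / Z

where a₀ = 0.052917721 nm is the Bohr radius.

For Be³⁺ (Z = 4) at n = 10:
r_10 = 10² × 0.052917721 nm / 4
r_10 = 100 × 0.052917721 nm / 4
r_10 = 5.2917721 nm / 4
r_10 = 1.322943 nm

The electron orbits at approximately 1.322943 nm from the nucleus.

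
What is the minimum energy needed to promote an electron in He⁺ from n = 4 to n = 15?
3.1595 eV

The energy levels of a hydrogen-like atom are E_n = -13.6057 Z² eV / n².

Energy at n = 4: E_4 = -13.6057 × 2² / 4² = -3.4014250 eV
Energy at n = 15: E_15 = -13.6057 × 2² / 15² = -0.2418791 eV

The excitation energy is the difference:
ΔE = E_15 - E_4
ΔE = -0.2418791 - (-3.4014250)
ΔE = 3.1595 eV

Since this is positive, energy must be absorbed (photon absorption).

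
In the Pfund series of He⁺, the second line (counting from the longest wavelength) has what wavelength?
1162.8123 nm

The lines of a series are numbered from the longest wavelength (smallest ΔE) outward; the second line is the transition from n = n_f + 2 to n_f.
The Pfund series has all transitions ending at n_f = 5.

For He⁺ (Z = 2), the second line (β-line) is the jump from n = 7 to n = 5:
E_7 = -13.6057 × 2² / 7² = -1.110669388 eV
E_5 = -13.6057 × 2² / 5² = -2.176912000 eV
ΔE = E_7 - E_5 = 1.066242612 eV

λ = hc/E = 1239.84 eV·nm / 1.066242612 eV
λ = 1162.8123 nm

This is the β-line of the Pfund series in He⁺.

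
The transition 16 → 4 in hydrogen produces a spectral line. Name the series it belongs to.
Brackett series

The spectral series in hydrogen are named based on the final (lower) energy level:
- Lyman series: n_final = 1 (ultraviolet)
- Balmer series: n_final = 2 (visible/near-UV)
- Paschen series: n_final = 3 (infrared)
- Brackett series: n_final = 4 (infrared)
- Pfund series: n_final = 5 (far infrared)

Since this transition ends at n = 4, it belongs to the Brackett series.

For reference, this 16 → 4 line has photon energy
ΔE = 13.6057 eV × (1/4² - 1/16²) = 0.7972089844 eV,
corresponding to wavelength λ = hc/ΔE = 1239.84 eV·nm / 0.7972089844 eV = 1555.2258 nm in the infrared region.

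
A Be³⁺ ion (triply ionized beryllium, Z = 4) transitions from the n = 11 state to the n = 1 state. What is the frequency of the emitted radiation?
5.220e+16 Hz

First, find the transition energy:
E_11 = -13.6057 × 4² / 11² = -1.7991008 eV
E_1 = -13.6057 × 4² / 1² = -217.6912000 eV
|ΔE| = |E_1 - E_11| = 215.8920992 eV

Convert to Joules: E = 215.8920992 eV × (1.602177 × 10⁻¹⁹ J/eV) = 3.45897e-17 J

Using E = hf:
f = E/h = 3.45897e-17 J / (6.62607 × 10⁻³⁴ J·s)
f = 5.220e+16 Hz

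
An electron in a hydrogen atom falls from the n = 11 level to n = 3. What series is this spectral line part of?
Paschen series

The spectral series in hydrogen are named based on the final (lower) energy level:
- Lyman series: n_final = 1 (ultraviolet)
- Balmer series: n_final = 2 (visible/near-UV)
- Paschen series: n_final = 3 (infrared)
- Brackett series: n_final = 4 (infrared)
- Pfund series: n_final = 5 (far infrared)

Since this transition ends at n = 3, it belongs to the Paschen series.

For reference, this 11 → 3 line has photon energy
ΔE = 13.6057 eV × (1/3² - 1/11²) = 1.3993006428 eV,
corresponding to wavelength λ = hc/ΔE = 1239.84 eV·nm / 1.3993006428 eV = 886.042614 nm in the infrared region.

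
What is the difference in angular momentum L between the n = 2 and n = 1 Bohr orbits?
1.05e-34 J·s (or 1ℏ)

In the Bohr model, L_n = nℏ where ℏ = 1.0546e-34 J·s.

L_2 = 2ℏ = 2.1092e-34 J·s
L_1 = 1ℏ = 1.0546e-34 J·s

ΔL = L_2 - L_1 = (2 - 1)ℏ = 1ℏ
ΔL = 1 × 1.0546e-34 J·s = 1.05e-34 J·s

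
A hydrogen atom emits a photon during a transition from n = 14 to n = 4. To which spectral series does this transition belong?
Brackett series

The spectral series in hydrogen are named based on the final (lower) energy level:
- Lyman series: n_final = 1 (ultraviolet)
- Balmer series: n_final = 2 (visible/near-UV)
- Paschen series: n_final = 3 (infrared)
- Brackett series: n_final = 4 (infrared)
- Pfund series: n_final = 5 (far infrared)

Since this transition ends at n = 4, it belongs to the Brackett series.

For reference, this 14 → 4 line has photon energy
ΔE = 13.6057 eV × (1/4² - 1/14²) = 0.7809394133 eV,
corresponding to wavelength λ = hc/ΔE = 1239.84 eV·nm / 0.7809394133 eV = 1587.6264 nm in the infrared region.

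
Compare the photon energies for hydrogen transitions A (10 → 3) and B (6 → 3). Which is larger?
10 → 3

Calculate the energy for each transition:

Transition 10 → 3:
ΔE₁ = |E_3 - E_10| = |-13.6057/3² - (-13.6057/10²)|
ΔE₁ = |-1.511744444444 - (-0.136057000000)| = 1.375687444 eV

Transition 6 → 3:
ΔE₂ = |E_3 - E_6| = |-13.6057/3² - (-13.6057/6²)|
ΔE₂ = |-1.511744444444 - (-0.377936111111)| = 1.133808333 eV

Since 1.375687444 eV > 1.133808333 eV, the transition 10 → 3 emits the more energetic photon.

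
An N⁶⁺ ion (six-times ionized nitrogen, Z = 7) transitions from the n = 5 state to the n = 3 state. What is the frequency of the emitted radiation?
1.14633e+16 Hz

First, find the transition energy:
E_5 = -13.6057 × 7² / 5² = -26.66717200 eV
E_3 = -13.6057 × 7² / 3² = -74.07547778 eV
|ΔE| = |E_3 - E_5| = 47.40830578 eV

Convert to Joules: E = 47.40830578 eV × (1.602177 × 10⁻¹⁹ J/eV) = 7.5956497e-18 J

Using E = hf:
f = E/h = 7.5956497e-18 J / (6.62607 × 10⁻³⁴ J·s)
f = 1.14633e+16 Hz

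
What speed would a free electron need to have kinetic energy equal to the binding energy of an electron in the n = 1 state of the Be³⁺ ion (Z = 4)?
8.751e+06 m/s (or 2.91894% of c)

The binding energy at n = 1 for Be³⁺ is:
E_1 = -13.6057 × 4²/1² = -217.6912000 eV
|E_1| = 217.6912000 eV

Convert to Joules:
KE = 217.6912000 eV × (1.602177 × 10⁻¹⁹ J/eV) = 3.48780e-17 J

Using KE = ½mv²:
v = √(2·KE/m_e)
v = √(2 × 3.48780e-17 J / 9.10938 × 10⁻³¹ kg)
v = 8.751e+06 m/s

This is approximately 2.91894% the speed of light.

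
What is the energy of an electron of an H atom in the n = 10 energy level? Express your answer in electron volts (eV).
-0.1361 eV

The energy levels of a hydrogen-like atom are given by:
E_n = -13.6057 eV / n²

For n = 10:
E_10 = -13.6057 eV / 10²
E_10 = -13.6057 eV / 100
E_10 = -0.1361 eV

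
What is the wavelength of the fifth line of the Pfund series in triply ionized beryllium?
189.8469 nm

The lines of a series are numbered from the longest wavelength (smallest ΔE) outward; the fifth line is the transition from n = n_f + 5 to n_f.
The Pfund series has all transitions ending at n_f = 5.

For Be³⁺ (Z = 4), the fifth line (ε-line) is the jump from n = 10 to n = 5:
E_10 = -13.6057 × 4² / 10² = -2.17691200 eV
E_5 = -13.6057 × 4² / 5² = -8.70764800 eV
ΔE = E_10 - E_5 = 6.53073600 eV

λ = hc/E = 1239.84 eV·nm / 6.53073600 eV
λ = 189.8469 nm

This is the ε-line of the Pfund series in Be³⁺.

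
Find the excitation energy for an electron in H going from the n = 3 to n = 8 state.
1.299 eV

The energy levels of a hydrogen-like atom are E_n = -13.6057 eV / n².

Energy at n = 3: E_3 = -13.6057 / 3² = -1.511744 eV
Energy at n = 8: E_8 = -13.6057 / 8² = -0.212589 eV

The excitation energy is the difference:
ΔE = E_8 - E_3
ΔE = -0.212589 - (-1.511744)
ΔE = 1.299 eV

Since this is positive, energy must be absorbed (photon absorption).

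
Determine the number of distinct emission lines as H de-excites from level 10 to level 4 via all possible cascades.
21

The electron can occupy levels n = 4, 5, ..., 10 during de-excitation — that is m = 10 - 4 + 1 = 7 distinct levels.

The number of distinct spectral lines equals the number of ways to choose 2 of these m levels (each pair gives one possible emission transition):

Number of lines = m(m-1)/2 = 7×6/2 = 21

These correspond to all possible transitions between the 7 levels:
10 → 9, 10 → 8, 10 → 7, 10 → 6, 10 → 5, 10 → 4, 9 → 8, 9 → 7...

Each transition produces a photon with a unique energy (and thus wavelength). This count does not depend on Z.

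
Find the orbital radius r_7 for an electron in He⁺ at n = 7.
1.296484 nm (or 12.964842 Å)

The Bohr radius formula is:
r_n = n² a₀ / Z

where a₀ = 0.052917721 nm is the Bohr radius.

For He⁺ (Z = 2) at n = 7:
r_7 = 7² × 0.052917721 nm / 2
r_7 = 49 × 0.052917721 nm / 2
r_7 = 2.5929683 nm / 2
r_7 = 1.296484 nm

The electron orbits at approximately 1.296484 nm from the nucleus.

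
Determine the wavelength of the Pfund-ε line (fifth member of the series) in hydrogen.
3037.55044 nm

The lines of a series are numbered from the longest wavelength (smallest ΔE) outward; the fifth line is the transition from n = n_f + 5 to n_f.
The Pfund series has all transitions ending at n_f = 5.

For H, the fifth line (ε-line) is the jump from n = 10 to n = 5:
E_10 = -13.6057 / 10² = -0.13605700000 eV
E_5 = -13.6057 / 5² = -0.54422800000 eV
ΔE = E_10 - E_5 = 0.40817100000 eV

λ = hc/E = 1239.84 eV·nm / 0.40817100000 eV
λ = 3037.55044 nm

This is the ε-line of the Pfund series in H.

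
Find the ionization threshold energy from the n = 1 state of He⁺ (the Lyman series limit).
54.4228 eV

The series limit corresponds to the transition from n = ∞ to n = 1.
This is the highest energy (shortest wavelength) transition in the Lyman series.

E_∞ = 0 eV
E_1 = -13.6057 × 2² / 1² = -54.4228 eV

Energy at series limit:
ΔE = E_∞ - E_1 = 0 - (-54.4228) = 54.4228 eV

This energy equals the ionization energy from the n = 1 state of He⁺.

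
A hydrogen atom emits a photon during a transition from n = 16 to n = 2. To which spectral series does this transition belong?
Balmer series

The spectral series in hydrogen are named based on the final (lower) energy level:
- Lyman series: n_final = 1 (ultraviolet)
- Balmer series: n_final = 2 (visible/near-UV)
- Paschen series: n_final = 3 (infrared)
- Brackett series: n_final = 4 (infrared)
- Pfund series: n_final = 5 (far infrared)

Since this transition ends at n = 2, it belongs to the Balmer series.

For reference, this 16 → 2 line has photon energy
ΔE = 13.6057 eV × (1/2² - 1/16²) = 3.348277734 eV,
corresponding to wavelength λ = hc/ΔE = 1239.84 eV·nm / 3.348277734 eV = 370.29186 nm in the visible/near-UV region.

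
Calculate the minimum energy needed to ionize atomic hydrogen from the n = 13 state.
0.080507 eV

The ionization energy is the energy needed to remove the electron completely (n → ∞).

For hydrogen, E_n = -13.6057 eV / n².

At n = 13: E_13 = -13.6057 / 13² = -0.080507101 eV
At n = ∞: E_∞ = 0 eV

Ionization energy = E_∞ - E_13 = 0 - (-0.080507101) = 0.080507101 eV
Ionization energy ≈ 0.080507 eV

This is also called the binding energy of the electron in state n = 13.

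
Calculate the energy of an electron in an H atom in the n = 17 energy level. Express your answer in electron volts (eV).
-0.0471 eV

The energy levels of a hydrogen-like atom are given by:
E_n = -13.6057 eV / n²

For n = 17:
E_17 = -13.6057 eV / 17²
E_17 = -13.6057 eV / 289
E_17 = -0.0471 eV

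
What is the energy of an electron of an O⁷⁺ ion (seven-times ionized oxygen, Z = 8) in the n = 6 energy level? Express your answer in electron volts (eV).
-24.19 eV

The energy levels of a hydrogen-like atom are given by:
E_n = -13.6057 Z² / n² eV  (with Z = 8 for O⁷⁺)

For n = 6:
E_6 = -13.6057 × 8² / 6²
E_6 = -13.6057 × 64 / 36
E_6 = -24.19 eV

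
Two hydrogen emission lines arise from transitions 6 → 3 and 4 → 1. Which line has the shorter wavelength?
4 → 1

Calculate the energy for each transition:

Transition 6 → 3:
ΔE₁ = |E_3 - E_6| = |-13.6057/3² - (-13.6057/6²)|
ΔE₁ = |-1.51174444444 - (-0.37793611111)| = 1.13380833 eV

Transition 4 → 1:
ΔE₂ = |E_1 - E_4| = |-13.6057/1² - (-13.6057/4²)|
ΔE₂ = |-13.60570000000 - (-0.85035625000)| = 12.75534375 eV

Since 12.75534375 eV > 1.13380833 eV, the transition 4 → 1 emits the more energetic photon.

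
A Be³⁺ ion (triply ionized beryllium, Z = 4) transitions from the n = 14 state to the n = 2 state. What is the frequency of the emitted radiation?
1.28908e+16 Hz

First, find the transition energy:
E_14 = -13.6057 × 4² / 14² = -1.1106694 eV
E_2 = -13.6057 × 4² / 2² = -54.4228000 eV
|ΔE| = |E_2 - E_14| = 53.3121306 eV

Convert to Joules: E = 53.3121306 eV × (1.602177 × 10⁻¹⁹ J/eV) = 8.5415469e-18 J

Using E = hf:
f = E/h = 8.5415469e-18 J / (6.62607 × 10⁻³⁴ J·s)
f = 1.28908e+16 Hz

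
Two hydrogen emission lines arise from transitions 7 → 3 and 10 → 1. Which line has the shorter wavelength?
10 → 1

Calculate the energy for each transition:

Transition 7 → 3:
ΔE₁ = |E_3 - E_7| = |-13.6057/3² - (-13.6057/7²)|
ΔE₁ = |-1.51174444 - (-0.27766735)| = 1.23408 eV

Transition 10 → 1:
ΔE₂ = |E_1 - E_10| = |-13.6057/1² - (-13.6057/10²)|
ΔE₂ = |-13.60570000 - (-0.13605700)| = 13.46964 eV

Since 13.46964 eV > 1.23408 eV, the transition 10 → 1 emits the more energetic photon.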